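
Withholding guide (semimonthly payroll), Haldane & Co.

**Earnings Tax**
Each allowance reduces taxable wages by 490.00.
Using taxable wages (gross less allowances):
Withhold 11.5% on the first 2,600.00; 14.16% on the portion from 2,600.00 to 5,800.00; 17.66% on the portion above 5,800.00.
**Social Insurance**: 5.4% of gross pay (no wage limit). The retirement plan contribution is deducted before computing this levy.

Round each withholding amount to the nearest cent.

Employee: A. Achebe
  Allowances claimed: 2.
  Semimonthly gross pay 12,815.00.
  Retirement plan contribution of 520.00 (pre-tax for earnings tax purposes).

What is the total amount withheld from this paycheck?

2,390.00

Earnings Tax: taxable = 12,815.00 − 520.00 − 2×490.00 = 11,315.00
  752.12 + 17.66% × (11,315.00 − 5,800.00) = 752.12 + 17.66% × 5,515.00 = 1,726.07
Social Insurance: 5.4% × 12,295.00 = 663.93
Total: 1,726.07 + 663.93 = 2,390.00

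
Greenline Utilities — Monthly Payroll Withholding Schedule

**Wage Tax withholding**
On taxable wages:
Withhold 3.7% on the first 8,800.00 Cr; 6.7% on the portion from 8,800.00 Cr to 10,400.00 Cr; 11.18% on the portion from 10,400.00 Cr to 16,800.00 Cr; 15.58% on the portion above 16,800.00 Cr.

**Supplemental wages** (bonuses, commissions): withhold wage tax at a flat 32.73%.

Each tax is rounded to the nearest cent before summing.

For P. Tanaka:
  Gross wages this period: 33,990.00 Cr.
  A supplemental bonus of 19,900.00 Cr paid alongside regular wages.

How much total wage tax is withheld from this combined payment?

Wage Tax: taxable = 33,990.00 Cr
  1,148.32 Cr + 15.58% × (33,990.00 Cr − 16,800.00 Cr) = 1,148.32 Cr + 15.58% × 17,190.00 Cr = 3,826.52 Cr
Supplemental (32.73% flat on bonus): 32.73% × 19,900.00 Cr = 6,513.27 Cr
Total wage tax: 3,826.52 Cr + 6,513.27 Cr = 10,339.79 Cr

10,339.79 Cr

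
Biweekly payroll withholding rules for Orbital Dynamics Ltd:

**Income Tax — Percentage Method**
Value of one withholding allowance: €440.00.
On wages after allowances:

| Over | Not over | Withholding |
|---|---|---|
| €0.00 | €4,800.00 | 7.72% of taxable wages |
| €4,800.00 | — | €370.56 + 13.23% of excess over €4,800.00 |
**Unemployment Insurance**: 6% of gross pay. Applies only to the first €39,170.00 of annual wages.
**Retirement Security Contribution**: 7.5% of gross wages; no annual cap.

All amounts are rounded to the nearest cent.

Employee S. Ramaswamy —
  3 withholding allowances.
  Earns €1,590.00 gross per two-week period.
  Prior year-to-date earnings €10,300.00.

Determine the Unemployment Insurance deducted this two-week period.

€95.40

Unemployment Insurance: 6% × €1,590.00 = €95.40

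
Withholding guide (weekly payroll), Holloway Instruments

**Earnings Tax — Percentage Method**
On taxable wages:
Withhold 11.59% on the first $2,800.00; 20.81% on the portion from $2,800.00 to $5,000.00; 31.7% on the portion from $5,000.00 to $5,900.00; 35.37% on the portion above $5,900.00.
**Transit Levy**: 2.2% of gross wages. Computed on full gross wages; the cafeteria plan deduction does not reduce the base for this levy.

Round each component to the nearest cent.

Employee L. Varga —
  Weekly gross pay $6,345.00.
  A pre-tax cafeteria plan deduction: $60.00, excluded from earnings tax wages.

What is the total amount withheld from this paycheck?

Earnings Tax: taxable = $6,345.00 − $60.00 = $6,285.00
  $1,067.64 + 35.37% × ($6,285.00 − $5,900.00) = $1,067.64 + 35.37% × $385.00 = $1,203.81
Transit Levy: 2.2% × $6,345.00 = $139.59
Total: $1,203.81 + $139.59 = $1,343.40

$1,343.40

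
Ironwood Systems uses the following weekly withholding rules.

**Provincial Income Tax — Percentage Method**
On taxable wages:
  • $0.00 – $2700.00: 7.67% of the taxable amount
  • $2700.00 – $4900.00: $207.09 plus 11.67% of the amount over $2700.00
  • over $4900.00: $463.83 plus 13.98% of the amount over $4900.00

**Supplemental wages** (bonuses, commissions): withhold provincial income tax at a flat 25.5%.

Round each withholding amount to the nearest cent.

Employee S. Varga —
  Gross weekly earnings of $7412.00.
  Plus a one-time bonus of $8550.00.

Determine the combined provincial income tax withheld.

$2995.26

Provincial Income Tax: taxable = $7412.00
  $463.83 + 13.98% × ($7412.00 − $4900.00) = $463.83 + 13.98% × $2512.00 = $815.01
Supplemental (25.5% flat on bonus): 25.5% × $8550.00 = $2180.25
Total provincial income tax: $815.01 + $2180.25 = $2995.26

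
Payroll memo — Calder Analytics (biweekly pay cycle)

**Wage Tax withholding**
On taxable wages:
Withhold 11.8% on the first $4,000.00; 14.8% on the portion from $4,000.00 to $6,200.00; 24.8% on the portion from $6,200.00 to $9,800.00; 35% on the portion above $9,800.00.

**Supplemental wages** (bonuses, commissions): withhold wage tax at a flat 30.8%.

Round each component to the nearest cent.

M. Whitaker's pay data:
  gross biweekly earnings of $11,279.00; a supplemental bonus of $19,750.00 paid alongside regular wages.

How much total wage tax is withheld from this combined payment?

$8,291.05

Wage Tax: taxable = $11,279.00
  $1,690.40 + 35% × ($11,279.00 − $9,800.00) = $1,690.40 + 35% × $1,479.00 = $2,208.05
Supplemental (30.8% flat on bonus): 30.8% × $19,750.00 = $6,083.00
Total wage tax: $2,208.05 + $6,083.00 = $8,291.05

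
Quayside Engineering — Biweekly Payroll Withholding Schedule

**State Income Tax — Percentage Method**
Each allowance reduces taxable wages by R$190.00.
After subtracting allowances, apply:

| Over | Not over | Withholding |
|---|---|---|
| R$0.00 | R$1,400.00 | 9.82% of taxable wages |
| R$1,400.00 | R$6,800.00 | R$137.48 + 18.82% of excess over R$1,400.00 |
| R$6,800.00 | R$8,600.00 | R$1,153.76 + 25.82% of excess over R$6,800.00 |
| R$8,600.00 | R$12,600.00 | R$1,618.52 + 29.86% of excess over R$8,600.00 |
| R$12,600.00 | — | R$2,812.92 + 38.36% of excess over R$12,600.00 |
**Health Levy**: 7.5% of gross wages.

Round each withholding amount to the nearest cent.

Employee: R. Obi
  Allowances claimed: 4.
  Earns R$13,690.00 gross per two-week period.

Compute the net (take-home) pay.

State Income Tax: taxable = R$13,690.00 − 4×R$190.00 = R$12,930.00
  R$2,812.92 + 38.36% × (R$12,930.00 − R$12,600.00) = R$2,812.92 + 38.36% × R$330.00 = R$2,939.51
Health Levy: 7.5% × R$13,690.00 = R$1,026.75
Total withheld: R$2,939.51 + R$1,026.75 = R$3,966.26
Net pay: R$13,690.00 − R$3,966.26 = R$9,723.74

R$9,723.74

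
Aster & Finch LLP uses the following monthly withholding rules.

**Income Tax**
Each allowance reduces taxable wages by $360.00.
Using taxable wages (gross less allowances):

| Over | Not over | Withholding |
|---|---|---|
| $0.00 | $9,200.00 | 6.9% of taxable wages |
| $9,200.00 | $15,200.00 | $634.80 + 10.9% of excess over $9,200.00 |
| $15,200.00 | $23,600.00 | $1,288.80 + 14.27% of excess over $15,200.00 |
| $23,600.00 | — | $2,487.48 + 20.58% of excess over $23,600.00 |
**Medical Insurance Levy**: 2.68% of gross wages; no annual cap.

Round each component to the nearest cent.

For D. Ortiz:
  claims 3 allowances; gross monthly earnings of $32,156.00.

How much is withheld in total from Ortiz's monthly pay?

Income Tax: taxable = $32,156.00 − 3×$360.00 = $31,076.00
  $2,487.48 + 20.58% × ($31,076.00 − $23,600.00) = $2,487.48 + 20.58% × $7,476.00 = $4,026.04
Medical Insurance Levy: 2.68% × $32,156.00 = $861.78
Total: $4,026.04 + $861.78 = $4,887.82

$4,887.82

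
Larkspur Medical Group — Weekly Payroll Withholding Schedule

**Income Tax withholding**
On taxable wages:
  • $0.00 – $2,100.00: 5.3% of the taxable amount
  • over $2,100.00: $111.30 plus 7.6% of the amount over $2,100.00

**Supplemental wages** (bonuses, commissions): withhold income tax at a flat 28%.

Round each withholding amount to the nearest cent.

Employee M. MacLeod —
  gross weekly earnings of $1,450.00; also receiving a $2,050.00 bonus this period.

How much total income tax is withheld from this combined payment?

Income Tax: taxable = $1,450.00
  5.3% × $1,450.00 = $76.85
Supplemental (28% flat on bonus): 28% × $2,050.00 = $574.00
Total income tax: $76.85 + $574.00 = $650.85

$650.85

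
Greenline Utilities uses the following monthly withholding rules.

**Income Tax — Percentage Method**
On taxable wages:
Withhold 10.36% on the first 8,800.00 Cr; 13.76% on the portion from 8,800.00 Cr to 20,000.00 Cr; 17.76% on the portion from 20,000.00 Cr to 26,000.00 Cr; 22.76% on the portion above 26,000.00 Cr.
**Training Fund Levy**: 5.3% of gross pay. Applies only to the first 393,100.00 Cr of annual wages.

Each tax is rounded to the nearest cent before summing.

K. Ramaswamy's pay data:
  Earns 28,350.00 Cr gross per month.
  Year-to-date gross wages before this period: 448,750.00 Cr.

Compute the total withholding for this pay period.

4,053.26 Cr

Income Tax: taxable = 28,350.00 Cr
  3,518.40 Cr + 22.76% × (28,350.00 Cr − 26,000.00 Cr) = 3,518.40 Cr + 22.76% × 2,350.00 Cr = 4,053.26 Cr
Training Fund Levy: YTD 448,750.00 Cr ≥ cap 393,100.00 Cr → 0.00 Cr
Total: 4,053.26 Cr + 0.00 Cr = 4,053.26 Cr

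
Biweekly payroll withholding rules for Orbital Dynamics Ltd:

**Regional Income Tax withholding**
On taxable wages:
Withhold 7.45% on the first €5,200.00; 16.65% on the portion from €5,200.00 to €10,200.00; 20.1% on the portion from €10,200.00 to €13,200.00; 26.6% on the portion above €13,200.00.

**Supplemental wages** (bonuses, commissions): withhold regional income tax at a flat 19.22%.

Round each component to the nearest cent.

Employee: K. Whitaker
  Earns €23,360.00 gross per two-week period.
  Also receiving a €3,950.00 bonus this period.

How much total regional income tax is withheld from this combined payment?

Regional Income Tax: taxable = €23,360.00
  €1,822.90 + 26.6% × (€23,360.00 − €13,200.00) = €1,822.90 + 26.6% × €10,160.00 = €4,525.46
Supplemental (19.22% flat on bonus): 19.22% × €3,950.00 = €759.19
Total regional income tax: €4,525.46 + €759.19 = €5,284.65

€5,284.65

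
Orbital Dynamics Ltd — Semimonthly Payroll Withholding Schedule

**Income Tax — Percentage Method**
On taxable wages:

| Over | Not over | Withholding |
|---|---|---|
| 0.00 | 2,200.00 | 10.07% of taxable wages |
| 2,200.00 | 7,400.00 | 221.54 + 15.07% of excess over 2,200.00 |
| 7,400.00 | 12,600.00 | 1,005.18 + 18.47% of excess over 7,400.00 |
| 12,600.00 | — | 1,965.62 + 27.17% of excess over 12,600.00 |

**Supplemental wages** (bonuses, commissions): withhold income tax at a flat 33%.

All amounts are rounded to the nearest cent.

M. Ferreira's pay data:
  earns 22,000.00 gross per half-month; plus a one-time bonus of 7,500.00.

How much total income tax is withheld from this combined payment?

6,994.60

Income Tax: taxable = 22,000.00
  1,965.62 + 27.17% × (22,000.00 − 12,600.00) = 1,965.62 + 27.17% × 9,400.00 = 4,519.60
Supplemental (33% flat on bonus): 33% × 7,500.00 = 2,475.00
Total income tax: 4,519.60 + 2,475.00 = 6,994.60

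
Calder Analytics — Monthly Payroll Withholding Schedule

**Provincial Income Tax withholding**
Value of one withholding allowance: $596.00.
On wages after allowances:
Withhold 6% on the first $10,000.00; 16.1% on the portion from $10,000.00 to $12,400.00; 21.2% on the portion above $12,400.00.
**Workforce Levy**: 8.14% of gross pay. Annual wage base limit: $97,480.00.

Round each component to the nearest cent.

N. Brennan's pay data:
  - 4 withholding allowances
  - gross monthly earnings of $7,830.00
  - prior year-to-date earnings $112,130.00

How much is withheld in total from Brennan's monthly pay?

$326.76

Provincial Income Tax: taxable = $7,830.00 − 4×$596.00 = $5,446.00
  6% × $5,446.00 = $326.76
Workforce Levy: YTD $112,130.00 ≥ cap $97,480.00 → $0.00
Total: $326.76 + $0.00 = $326.76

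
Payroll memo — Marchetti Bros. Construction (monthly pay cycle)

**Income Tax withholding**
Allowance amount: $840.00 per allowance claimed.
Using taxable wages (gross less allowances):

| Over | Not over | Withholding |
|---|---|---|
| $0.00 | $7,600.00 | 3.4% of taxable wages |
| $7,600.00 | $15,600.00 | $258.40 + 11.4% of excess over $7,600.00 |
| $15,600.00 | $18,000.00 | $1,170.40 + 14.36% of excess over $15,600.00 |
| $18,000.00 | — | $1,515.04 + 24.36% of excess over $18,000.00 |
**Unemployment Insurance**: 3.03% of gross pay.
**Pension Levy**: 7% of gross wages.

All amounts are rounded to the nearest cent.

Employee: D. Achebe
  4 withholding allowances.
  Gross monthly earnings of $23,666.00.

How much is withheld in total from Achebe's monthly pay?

Income Tax: taxable = $23,666.00 − 4×$840.00 = $20,306.00
  $1,515.04 + 24.36% × ($20,306.00 − $18,000.00) = $1,515.04 + 24.36% × $2,306.00 = $2,076.78
Unemployment Insurance: 3.03% × $23,666.00 = $717.08
Pension Levy: 7% × $23,666.00 = $1,656.62
Total: $2,076.78 + $717.08 + $1,656.62 = $4,450.48

$4,450.48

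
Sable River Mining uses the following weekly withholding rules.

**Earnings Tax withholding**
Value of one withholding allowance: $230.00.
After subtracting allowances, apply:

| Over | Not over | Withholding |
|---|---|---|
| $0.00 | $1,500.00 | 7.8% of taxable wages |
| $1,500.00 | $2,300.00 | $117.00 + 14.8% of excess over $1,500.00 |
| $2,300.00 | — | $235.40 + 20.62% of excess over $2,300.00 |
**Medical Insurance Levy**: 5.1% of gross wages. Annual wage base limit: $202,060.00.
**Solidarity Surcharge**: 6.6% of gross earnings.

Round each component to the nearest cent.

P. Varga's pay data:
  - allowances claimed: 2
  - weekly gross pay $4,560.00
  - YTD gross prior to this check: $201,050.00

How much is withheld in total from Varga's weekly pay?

$959.03

Earnings Tax: taxable = $4,560.00 − 2×$230.00 = $4,100.00
  $235.40 + 20.62% × ($4,100.00 − $2,300.00) = $235.40 + 20.62% × $1,800.00 = $606.56
Medical Insurance Levy: cap $202,060.00 − YTD $201,050.00 = $1,010.00 subject; 5.1% × $1,010.00 = $51.51
Solidarity Surcharge: 6.6% × $4,560.00 = $300.96
Total: $606.56 + $51.51 + $300.96 = $959.03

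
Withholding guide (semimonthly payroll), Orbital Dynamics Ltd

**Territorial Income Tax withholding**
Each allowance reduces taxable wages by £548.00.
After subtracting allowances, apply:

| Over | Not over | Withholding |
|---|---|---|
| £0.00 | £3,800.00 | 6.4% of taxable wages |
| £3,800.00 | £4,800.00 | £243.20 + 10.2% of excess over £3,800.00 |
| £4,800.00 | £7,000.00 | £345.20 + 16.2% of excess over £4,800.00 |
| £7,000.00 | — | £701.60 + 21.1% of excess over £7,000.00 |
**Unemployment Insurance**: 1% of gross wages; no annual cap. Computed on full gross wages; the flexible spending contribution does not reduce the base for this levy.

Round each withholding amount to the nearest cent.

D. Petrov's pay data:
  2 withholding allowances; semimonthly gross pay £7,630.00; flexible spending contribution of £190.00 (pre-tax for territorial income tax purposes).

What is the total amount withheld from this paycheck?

£671.63

Territorial Income Tax: taxable = £7,630.00 − £190.00 − 2×£548.00 = £6,344.00
  £345.20 + 16.2% × (£6,344.00 − £4,800.00) = £345.20 + 16.2% × £1,544.00 = £595.33
Unemployment Insurance: 1% × £7,630.00 = £76.30
Total: £595.33 + £76.30 = £671.63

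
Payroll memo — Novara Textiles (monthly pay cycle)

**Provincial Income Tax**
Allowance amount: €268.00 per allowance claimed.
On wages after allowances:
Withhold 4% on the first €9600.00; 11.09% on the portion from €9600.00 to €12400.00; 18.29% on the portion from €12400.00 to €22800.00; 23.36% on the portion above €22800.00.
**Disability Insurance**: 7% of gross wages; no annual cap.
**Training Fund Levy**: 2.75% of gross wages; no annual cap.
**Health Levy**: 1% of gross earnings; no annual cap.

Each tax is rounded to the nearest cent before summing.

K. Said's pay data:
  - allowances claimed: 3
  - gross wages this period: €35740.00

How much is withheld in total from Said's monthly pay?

Provincial Income Tax: taxable = €35740.00 − 3×€268.00 = €34936.00
  €2596.68 + 23.36% × (€34936.00 − €22800.00) = €2596.68 + 23.36% × €12136.00 = €5431.65
Disability Insurance: 7% × €35740.00 = €2501.80
Training Fund Levy: 2.75% × €35740.00 = €982.85
Health Levy: 1% × €35740.00 = €357.40
Total: €5431.65 + €2501.80 + €982.85 + €357.40 = €9273.70

€9273.70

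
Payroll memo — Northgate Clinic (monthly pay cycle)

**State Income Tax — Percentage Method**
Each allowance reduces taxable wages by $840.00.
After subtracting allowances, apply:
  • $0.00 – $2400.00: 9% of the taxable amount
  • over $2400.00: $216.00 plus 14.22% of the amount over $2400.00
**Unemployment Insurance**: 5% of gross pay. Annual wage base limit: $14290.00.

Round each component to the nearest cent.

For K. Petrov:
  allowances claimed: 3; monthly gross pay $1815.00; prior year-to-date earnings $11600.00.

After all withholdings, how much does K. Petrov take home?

$1724.25

State Income Tax: taxable = $1815.00 − 3×$840.00 = $-705.00
  Taxable ≤ 0 → $0.00
Unemployment Insurance: 5% × $1815.00 = $90.75
Total withheld: $0.00 + $90.75 = $90.75
Net pay: $1815.00 − $90.75 = $1724.25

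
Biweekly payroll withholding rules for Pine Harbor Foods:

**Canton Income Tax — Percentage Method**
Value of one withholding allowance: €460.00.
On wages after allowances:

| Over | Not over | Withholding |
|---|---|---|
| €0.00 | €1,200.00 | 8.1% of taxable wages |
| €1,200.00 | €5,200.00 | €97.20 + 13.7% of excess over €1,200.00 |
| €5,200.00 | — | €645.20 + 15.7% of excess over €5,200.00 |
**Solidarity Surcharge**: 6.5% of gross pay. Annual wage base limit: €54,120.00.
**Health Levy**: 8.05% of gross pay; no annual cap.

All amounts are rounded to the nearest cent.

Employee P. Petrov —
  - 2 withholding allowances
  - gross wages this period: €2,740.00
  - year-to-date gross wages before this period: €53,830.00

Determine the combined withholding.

€421.56

Canton Income Tax: taxable = €2,740.00 − 2×€460.00 = €1,820.00
  €97.20 + 13.7% × (€1,820.00 − €1,200.00) = €97.20 + 13.7% × €620.00 = €182.14
Solidarity Surcharge: cap €54,120.00 − YTD €53,830.00 = €290.00 subject; 6.5% × €290.00 = €18.85
Health Levy: 8.05% × €2,740.00 = €220.57
Total: €182.14 + €18.85 + €220.57 = €421.56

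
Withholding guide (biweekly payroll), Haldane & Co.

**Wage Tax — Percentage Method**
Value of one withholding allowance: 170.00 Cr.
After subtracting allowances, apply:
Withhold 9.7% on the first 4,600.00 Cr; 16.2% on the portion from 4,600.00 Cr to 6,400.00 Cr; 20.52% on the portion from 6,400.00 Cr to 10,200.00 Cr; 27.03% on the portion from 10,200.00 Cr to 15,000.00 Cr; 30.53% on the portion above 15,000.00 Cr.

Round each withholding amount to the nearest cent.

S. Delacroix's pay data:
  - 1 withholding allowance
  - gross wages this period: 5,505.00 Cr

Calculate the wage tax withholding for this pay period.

Wage Tax: taxable = 5,505.00 Cr − 1×170.00 Cr = 5,335.00 Cr
  446.20 Cr + 16.2% × (5,335.00 Cr − 4,600.00 Cr) = 446.20 Cr + 16.2% × 735.00 Cr = 565.27 Cr

565.27 Cr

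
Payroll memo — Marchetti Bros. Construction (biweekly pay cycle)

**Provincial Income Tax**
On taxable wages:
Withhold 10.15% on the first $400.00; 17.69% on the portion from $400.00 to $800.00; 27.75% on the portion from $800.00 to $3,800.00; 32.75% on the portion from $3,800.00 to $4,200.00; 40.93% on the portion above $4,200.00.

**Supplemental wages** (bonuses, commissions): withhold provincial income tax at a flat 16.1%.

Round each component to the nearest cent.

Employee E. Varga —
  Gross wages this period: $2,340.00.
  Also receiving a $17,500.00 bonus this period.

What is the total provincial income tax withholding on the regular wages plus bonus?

Provincial Income Tax: taxable = $2,340.00
  $111.36 + 27.75% × ($2,340.00 − $800.00) = $111.36 + 27.75% × $1,540.00 = $538.71
Supplemental (16.1% flat on bonus): 16.1% × $17,500.00 = $2,817.50
Total provincial income tax: $538.71 + $2,817.50 = $3,356.21

$3,356.21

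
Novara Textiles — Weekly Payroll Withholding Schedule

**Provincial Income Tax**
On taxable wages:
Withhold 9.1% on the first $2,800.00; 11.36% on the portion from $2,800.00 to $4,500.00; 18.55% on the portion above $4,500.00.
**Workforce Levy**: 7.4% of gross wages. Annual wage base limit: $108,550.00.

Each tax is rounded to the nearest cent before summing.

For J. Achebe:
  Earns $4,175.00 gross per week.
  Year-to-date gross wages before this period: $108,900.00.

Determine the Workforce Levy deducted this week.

$0.00

Workforce Levy: YTD $108,900.00 ≥ cap $108,550.00 → $0.00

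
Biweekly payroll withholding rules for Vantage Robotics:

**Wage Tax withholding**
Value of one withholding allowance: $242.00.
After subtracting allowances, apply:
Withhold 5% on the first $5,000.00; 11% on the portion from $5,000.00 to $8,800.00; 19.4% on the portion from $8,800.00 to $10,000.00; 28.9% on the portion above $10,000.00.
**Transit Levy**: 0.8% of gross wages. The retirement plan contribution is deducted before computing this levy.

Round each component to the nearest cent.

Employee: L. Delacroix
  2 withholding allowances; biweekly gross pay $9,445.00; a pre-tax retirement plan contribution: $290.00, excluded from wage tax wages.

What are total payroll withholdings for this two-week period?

$727.05

Wage Tax: taxable = $9,445.00 − $290.00 − 2×$242.00 = $8,671.00
  $250.00 + 11% × ($8,671.00 − $5,000.00) = $250.00 + 11% × $3,671.00 = $653.81
Transit Levy: 0.8% × $9,155.00 = $73.24
Total: $653.81 + $73.24 = $727.05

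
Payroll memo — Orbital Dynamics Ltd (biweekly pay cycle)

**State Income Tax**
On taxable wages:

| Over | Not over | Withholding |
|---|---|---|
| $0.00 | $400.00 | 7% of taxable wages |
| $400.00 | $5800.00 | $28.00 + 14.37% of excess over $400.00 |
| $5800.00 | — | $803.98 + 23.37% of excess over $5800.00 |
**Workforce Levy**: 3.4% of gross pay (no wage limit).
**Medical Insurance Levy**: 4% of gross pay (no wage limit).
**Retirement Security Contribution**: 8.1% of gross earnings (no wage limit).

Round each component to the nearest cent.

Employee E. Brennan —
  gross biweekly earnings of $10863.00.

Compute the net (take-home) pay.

$7192.04

State Income Tax: taxable = $10863.00
  $803.98 + 23.37% × ($10863.00 − $5800.00) = $803.98 + 23.37% × $5063.00 = $1987.20
Workforce Levy: 3.4% × $10863.00 = $369.34
Medical Insurance Levy: 4% × $10863.00 = $434.52
Retirement Security Contribution: 8.1% × $10863.00 = $879.90
Total withheld: $1987.20 + $369.34 + $434.52 + $879.90 = $3670.96
Net pay: $10863.00 − $3670.96 = $7192.04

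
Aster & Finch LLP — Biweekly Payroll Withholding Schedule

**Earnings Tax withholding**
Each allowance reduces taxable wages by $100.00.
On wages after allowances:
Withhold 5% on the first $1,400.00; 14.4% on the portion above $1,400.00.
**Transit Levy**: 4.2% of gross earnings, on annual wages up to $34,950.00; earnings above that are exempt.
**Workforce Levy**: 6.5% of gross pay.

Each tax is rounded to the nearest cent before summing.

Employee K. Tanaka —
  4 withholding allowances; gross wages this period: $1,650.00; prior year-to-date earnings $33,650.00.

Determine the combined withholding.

$224.35

Earnings Tax: taxable = $1,650.00 − 4×$100.00 = $1,250.00
  5% × $1,250.00 = $62.50
Transit Levy: cap $34,950.00 − YTD $33,650.00 = $1,300.00 subject; 4.2% × $1,300.00 = $54.60
Workforce Levy: 6.5% × $1,650.00 = $107.25
Total: $62.50 + $54.60 + $107.25 = $224.35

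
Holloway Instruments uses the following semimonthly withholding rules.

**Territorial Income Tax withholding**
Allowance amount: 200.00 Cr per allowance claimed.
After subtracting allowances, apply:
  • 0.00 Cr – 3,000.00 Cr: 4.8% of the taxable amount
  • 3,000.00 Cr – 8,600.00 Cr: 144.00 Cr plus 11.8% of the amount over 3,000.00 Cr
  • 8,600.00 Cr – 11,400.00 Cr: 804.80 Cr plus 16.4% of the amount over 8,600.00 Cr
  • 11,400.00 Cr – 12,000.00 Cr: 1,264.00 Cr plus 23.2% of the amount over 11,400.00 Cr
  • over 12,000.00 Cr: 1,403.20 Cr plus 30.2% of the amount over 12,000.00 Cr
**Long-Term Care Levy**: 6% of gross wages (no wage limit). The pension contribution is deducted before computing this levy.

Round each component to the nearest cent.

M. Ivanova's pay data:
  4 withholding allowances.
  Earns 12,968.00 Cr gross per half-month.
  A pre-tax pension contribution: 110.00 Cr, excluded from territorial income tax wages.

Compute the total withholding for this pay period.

Territorial Income Tax: taxable = 12,968.00 Cr − 110.00 Cr − 4×200.00 Cr = 12,058.00 Cr
  1,403.20 Cr + 30.2% × (12,058.00 Cr − 12,000.00 Cr) = 1,403.20 Cr + 30.2% × 58.00 Cr = 1,420.72 Cr
Long-Term Care Levy: 6% × 12,858.00 Cr = 771.48 Cr
Total: 1,420.72 Cr + 771.48 Cr = 2,192.20 Cr

2,192.20 Cr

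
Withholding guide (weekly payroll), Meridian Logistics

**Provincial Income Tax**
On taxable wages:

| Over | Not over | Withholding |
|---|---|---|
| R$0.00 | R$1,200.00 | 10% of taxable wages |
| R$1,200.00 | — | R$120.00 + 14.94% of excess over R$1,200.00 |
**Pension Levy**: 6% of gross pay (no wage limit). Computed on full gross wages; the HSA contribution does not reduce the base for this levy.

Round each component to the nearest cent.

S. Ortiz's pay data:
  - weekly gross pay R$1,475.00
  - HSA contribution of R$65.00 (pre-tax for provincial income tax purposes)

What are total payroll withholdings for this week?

R$239.87

Provincial Income Tax: taxable = R$1,475.00 − R$65.00 = R$1,410.00
  R$120.00 + 14.94% × (R$1,410.00 − R$1,200.00) = R$120.00 + 14.94% × R$210.00 = R$151.37
Pension Levy: 6% × R$1,475.00 = R$88.50
Total: R$151.37 + R$88.50 = R$239.87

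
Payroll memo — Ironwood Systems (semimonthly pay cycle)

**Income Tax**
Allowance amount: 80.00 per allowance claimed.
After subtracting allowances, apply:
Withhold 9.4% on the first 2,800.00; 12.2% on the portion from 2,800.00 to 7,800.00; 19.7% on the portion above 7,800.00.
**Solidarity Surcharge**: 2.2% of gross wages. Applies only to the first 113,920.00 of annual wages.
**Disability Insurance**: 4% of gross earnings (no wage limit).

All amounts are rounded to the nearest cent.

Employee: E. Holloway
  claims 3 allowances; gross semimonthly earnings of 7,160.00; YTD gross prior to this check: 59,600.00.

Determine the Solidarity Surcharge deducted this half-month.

157.52

Solidarity Surcharge: 2.2% × 7,160.00 = 157.52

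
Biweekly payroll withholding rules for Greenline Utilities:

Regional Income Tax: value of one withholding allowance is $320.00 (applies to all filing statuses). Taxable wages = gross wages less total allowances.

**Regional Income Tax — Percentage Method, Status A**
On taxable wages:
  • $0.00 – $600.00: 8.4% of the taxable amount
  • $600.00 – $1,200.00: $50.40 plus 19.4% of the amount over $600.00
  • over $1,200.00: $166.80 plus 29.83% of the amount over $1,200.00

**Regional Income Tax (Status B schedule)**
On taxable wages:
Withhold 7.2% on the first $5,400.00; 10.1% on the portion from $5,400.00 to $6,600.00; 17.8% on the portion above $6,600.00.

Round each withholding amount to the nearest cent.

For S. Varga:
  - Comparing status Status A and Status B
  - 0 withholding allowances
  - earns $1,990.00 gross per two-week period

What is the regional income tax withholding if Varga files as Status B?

Regional Income Tax (Status B): taxable = $1,990.00
  7.2% × $1,990.00 = $143.28

$143.28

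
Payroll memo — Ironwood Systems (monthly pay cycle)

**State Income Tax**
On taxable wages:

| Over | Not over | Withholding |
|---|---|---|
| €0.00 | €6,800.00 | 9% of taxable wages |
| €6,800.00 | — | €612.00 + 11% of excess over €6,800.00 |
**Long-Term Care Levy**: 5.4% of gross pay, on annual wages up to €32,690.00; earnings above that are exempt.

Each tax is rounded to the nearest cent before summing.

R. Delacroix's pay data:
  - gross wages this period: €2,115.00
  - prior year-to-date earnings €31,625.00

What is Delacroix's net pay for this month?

State Income Tax: taxable = €2,115.00
  9% × €2,115.00 = €190.35
Long-Term Care Levy: cap €32,690.00 − YTD €31,625.00 = €1,065.00 subject; 5.4% × €1,065.00 = €57.51
Total withheld: €190.35 + €57.51 = €247.86
Net pay: €2,115.00 − €247.86 = €1,867.14

€1,867.14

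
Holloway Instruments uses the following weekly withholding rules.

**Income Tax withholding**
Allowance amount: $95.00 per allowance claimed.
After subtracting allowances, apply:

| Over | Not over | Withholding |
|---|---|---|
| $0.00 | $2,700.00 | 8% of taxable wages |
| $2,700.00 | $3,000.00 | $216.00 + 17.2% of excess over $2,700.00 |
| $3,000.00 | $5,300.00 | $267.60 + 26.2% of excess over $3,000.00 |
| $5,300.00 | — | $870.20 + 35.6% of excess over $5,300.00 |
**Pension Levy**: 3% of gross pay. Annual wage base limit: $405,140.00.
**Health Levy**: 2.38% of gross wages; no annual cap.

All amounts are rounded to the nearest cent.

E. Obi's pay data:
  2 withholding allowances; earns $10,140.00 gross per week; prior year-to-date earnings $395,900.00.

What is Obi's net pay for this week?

Income Tax: taxable = $10,140.00 − 2×$95.00 = $9,950.00
  $870.20 + 35.6% × ($9,950.00 − $5,300.00) = $870.20 + 35.6% × $4,650.00 = $2,525.60
Pension Levy: cap $405,140.00 − YTD $395,900.00 = $9,240.00 subject; 3% × $9,240.00 = $277.20
Health Levy: 2.38% × $10,140.00 = $241.33
Total withheld: $2,525.60 + $277.20 + $241.33 = $3,044.13
Net pay: $10,140.00 − $3,044.13 = $7,095.87

$7,095.87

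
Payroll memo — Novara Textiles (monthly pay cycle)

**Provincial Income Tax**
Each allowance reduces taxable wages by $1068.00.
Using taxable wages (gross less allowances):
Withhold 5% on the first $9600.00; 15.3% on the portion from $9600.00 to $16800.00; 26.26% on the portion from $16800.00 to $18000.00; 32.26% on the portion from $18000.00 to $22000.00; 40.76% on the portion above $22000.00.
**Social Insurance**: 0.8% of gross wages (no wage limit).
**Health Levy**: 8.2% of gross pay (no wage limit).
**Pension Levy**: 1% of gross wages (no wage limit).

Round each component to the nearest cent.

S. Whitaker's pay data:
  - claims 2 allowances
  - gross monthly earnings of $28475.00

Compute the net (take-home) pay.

Provincial Income Tax: taxable = $28475.00 − 2×$1068.00 = $26339.00
  $3187.12 + 40.76% × ($26339.00 − $22000.00) = $3187.12 + 40.76% × $4339.00 = $4955.70
Social Insurance: 0.8% × $28475.00 = $227.80
Health Levy: 8.2% × $28475.00 = $2334.95
Pension Levy: 1% × $28475.00 = $284.75
Total withheld: $4955.70 + $227.80 + $2334.95 + $284.75 = $7803.20
Net pay: $28475.00 − $7803.20 = $20671.80

$20671.80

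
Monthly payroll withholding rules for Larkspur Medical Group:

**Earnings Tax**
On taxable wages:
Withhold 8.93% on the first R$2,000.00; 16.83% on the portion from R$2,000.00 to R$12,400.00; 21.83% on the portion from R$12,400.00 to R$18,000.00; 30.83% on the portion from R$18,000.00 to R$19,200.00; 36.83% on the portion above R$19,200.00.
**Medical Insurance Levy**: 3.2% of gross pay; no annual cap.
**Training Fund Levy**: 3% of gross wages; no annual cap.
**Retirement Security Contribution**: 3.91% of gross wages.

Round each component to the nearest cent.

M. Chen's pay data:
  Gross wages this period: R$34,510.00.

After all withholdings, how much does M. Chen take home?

Earnings Tax: taxable = R$34,510.00
  R$3,521.36 + 36.83% × (R$34,510.00 − R$19,200.00) = R$3,521.36 + 36.83% × R$15,310.00 = R$9,160.03
Medical Insurance Levy: 3.2% × R$34,510.00 = R$1,104.32
Training Fund Levy: 3% × R$34,510.00 = R$1,035.30
Retirement Security Contribution: 3.91% × R$34,510.00 = R$1,349.34
Total withheld: R$9,160.03 + R$1,104.32 + R$1,035.30 + R$1,349.34 = R$12,648.99
Net pay: R$34,510.00 − R$12,648.99 = R$21,861.01

R$21,861.01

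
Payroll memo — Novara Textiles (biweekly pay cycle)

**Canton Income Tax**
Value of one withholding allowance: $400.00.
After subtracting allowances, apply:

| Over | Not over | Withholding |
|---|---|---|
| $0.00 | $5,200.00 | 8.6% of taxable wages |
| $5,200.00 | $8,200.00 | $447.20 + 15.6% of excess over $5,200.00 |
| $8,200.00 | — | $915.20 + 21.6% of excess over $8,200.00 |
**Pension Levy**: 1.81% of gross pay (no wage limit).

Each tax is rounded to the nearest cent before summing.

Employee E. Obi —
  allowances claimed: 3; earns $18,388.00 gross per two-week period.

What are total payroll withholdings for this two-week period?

$3,189.43

Canton Income Tax: taxable = $18,388.00 − 3×$400.00 = $17,188.00
  $915.20 + 21.6% × ($17,188.00 − $8,200.00) = $915.20 + 21.6% × $8,988.00 = $2,856.61
Pension Levy: 1.81% × $18,388.00 = $332.82
Total: $2,856.61 + $332.82 = $3,189.43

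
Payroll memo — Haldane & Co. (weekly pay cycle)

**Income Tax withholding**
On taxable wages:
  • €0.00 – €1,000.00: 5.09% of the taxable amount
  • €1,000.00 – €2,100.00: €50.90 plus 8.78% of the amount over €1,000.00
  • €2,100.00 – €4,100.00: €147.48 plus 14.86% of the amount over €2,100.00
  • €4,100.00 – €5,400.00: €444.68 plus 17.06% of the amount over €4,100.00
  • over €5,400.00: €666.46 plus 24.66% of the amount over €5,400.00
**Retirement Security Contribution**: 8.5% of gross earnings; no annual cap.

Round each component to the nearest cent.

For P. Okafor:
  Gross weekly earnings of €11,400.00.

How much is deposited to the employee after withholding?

€8,284.94

Income Tax: taxable = €11,400.00
  €666.46 + 24.66% × (€11,400.00 − €5,400.00) = €666.46 + 24.66% × €6,000.00 = €2,146.06
Retirement Security Contribution: 8.5% × €11,400.00 = €969.00
Total withheld: €2,146.06 + €969.00 = €3,115.06
Net pay: €11,400.00 − €3,115.06 = €8,284.94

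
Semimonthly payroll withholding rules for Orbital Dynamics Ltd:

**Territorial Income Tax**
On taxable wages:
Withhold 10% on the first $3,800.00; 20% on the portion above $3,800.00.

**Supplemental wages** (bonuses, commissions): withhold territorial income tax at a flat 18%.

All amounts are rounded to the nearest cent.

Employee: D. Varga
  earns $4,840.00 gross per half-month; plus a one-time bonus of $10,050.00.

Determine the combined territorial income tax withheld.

Territorial Income Tax: taxable = $4,840.00
  $380.00 + 20% × ($4,840.00 − $3,800.00) = $380.00 + 20% × $1,040.00 = $588.00
Supplemental (18% flat on bonus): 18% × $10,050.00 = $1,809.00
Total territorial income tax: $588.00 + $1,809.00 = $2,397.00

$2,397.00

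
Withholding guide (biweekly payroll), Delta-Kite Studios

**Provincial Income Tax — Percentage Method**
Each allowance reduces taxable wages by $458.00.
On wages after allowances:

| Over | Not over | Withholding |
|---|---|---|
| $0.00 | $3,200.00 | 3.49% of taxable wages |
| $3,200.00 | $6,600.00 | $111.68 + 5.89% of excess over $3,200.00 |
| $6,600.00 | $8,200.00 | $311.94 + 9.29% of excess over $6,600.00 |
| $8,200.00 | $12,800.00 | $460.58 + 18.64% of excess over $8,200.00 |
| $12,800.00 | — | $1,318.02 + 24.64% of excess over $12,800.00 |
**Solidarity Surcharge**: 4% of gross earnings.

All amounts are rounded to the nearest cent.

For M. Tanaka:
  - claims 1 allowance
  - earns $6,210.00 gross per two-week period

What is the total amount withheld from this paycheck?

$510.39

Provincial Income Tax: taxable = $6,210.00 − 1×$458.00 = $5,752.00
  $111.68 + 5.89% × ($5,752.00 − $3,200.00) = $111.68 + 5.89% × $2,552.00 = $261.99
Solidarity Surcharge: 4% × $6,210.00 = $248.40
Total: $261.99 + $248.40 = $510.39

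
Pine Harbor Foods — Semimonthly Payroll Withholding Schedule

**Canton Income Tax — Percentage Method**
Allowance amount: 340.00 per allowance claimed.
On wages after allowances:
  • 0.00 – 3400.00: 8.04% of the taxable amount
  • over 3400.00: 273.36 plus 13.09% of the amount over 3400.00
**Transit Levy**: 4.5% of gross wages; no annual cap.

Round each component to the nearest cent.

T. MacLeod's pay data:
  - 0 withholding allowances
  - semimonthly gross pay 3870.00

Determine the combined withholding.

Canton Income Tax: taxable = 3870.00
  273.36 + 13.09% × (3870.00 − 3400.00) = 273.36 + 13.09% × 470.00 = 334.88
Transit Levy: 4.5% × 3870.00 = 174.15
Total: 334.88 + 174.15 = 509.03

509.03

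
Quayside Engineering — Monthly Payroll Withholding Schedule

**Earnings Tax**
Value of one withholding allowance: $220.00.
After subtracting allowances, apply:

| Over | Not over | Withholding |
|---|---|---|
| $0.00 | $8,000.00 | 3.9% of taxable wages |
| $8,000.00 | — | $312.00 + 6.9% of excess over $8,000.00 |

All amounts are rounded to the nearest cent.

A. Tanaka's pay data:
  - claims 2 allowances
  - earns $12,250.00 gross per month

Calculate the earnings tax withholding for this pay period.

Earnings Tax: taxable = $12,250.00 − 2×$220.00 = $11,810.00
  $312.00 + 6.9% × ($11,810.00 − $8,000.00) = $312.00 + 6.9% × $3,810.00 = $574.89

$574.89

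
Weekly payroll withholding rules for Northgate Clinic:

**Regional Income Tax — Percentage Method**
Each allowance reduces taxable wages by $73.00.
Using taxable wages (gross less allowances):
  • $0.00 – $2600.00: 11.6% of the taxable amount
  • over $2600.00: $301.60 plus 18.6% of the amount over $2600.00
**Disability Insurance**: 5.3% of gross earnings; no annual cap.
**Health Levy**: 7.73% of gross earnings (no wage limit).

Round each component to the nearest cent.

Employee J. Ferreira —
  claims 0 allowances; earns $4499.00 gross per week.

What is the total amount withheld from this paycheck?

$1241.03

Regional Income Tax: taxable = $4499.00
  $301.60 + 18.6% × ($4499.00 − $2600.00) = $301.60 + 18.6% × $1899.00 = $654.81
Disability Insurance: 5.3% × $4499.00 = $238.45
Health Levy: 7.73% × $4499.00 = $347.77
Total: $654.81 + $238.45 + $347.77 = $1241.03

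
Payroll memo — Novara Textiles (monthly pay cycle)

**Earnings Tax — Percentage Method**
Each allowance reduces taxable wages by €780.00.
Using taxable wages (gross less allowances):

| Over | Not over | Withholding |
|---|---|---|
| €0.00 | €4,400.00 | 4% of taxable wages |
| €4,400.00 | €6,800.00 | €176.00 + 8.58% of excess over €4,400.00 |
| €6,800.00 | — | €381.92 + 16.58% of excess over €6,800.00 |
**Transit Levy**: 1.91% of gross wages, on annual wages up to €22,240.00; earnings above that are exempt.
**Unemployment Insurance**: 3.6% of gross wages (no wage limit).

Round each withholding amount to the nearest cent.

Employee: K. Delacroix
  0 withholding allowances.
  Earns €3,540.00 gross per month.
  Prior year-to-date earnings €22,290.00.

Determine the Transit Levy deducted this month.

€0.00

Transit Levy: YTD €22,290.00 ≥ cap €22,240.00 → €0.00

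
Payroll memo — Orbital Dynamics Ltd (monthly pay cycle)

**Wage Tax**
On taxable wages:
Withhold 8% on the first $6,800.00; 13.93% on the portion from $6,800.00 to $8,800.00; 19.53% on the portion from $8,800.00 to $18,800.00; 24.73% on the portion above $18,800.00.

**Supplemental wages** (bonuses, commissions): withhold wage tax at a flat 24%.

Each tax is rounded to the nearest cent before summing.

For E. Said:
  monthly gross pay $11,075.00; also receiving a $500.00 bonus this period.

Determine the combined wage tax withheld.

Wage Tax: taxable = $11,075.00
  $822.60 + 19.53% × ($11,075.00 − $8,800.00) = $822.60 + 19.53% × $2,275.00 = $1,266.91
Supplemental (24% flat on bonus): 24% × $500.00 = $120.00
Total wage tax: $1,266.91 + $120.00 = $1,386.91

$1,386.91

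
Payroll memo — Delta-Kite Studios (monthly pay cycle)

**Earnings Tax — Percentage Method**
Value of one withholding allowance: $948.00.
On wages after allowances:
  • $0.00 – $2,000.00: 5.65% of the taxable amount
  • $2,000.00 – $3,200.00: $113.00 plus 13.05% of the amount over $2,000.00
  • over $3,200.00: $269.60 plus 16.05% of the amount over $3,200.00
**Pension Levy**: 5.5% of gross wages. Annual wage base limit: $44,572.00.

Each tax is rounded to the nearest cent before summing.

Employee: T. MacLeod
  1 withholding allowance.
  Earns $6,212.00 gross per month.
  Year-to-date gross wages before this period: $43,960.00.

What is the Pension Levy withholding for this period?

$33.66

Pension Levy: cap $44,572.00 − YTD $43,960.00 = $612.00 subject; 5.5% × $612.00 = $33.66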